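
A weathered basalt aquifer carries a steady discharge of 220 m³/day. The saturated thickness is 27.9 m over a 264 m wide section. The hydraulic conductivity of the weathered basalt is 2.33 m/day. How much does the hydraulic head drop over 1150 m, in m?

Cross-sectional area A = 264 × 27.9 = 7366 m².
From Q = K·A·i, i = Q / (K·A) = 220 / (2.330 × 7366) = 0.01282.
Head loss Δh = i · L = 0.01282 × 1150 = 14.74 m.

14.7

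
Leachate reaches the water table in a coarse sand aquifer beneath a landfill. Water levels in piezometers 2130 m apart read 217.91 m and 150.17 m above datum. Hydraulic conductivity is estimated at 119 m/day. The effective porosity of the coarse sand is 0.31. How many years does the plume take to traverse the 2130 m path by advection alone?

0.478

Hydraulic gradient i = (217.91 − 150.17) / 2130 = 67.74 / 2130 = 0.03180.
Darcy flux q = K · i = 119.0 × 0.03180 = 3.785 m/day.
Seepage velocity v = q / n_e = 3.785 / 0.31 = 12.21 m/day.
Travel time t = L / v = 2130 / 12.21 = 174.5 days = 0.4777 years.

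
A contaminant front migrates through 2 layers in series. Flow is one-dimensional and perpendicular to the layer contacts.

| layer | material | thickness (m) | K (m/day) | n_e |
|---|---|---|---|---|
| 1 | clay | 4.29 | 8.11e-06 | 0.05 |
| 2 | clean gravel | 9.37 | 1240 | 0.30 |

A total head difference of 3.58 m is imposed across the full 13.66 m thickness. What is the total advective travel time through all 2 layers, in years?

1220

With flow normal to the layers, continuity requires the same specific discharge q through every layer.
Σ(b_i/K_i) = 4.29/8.11e-06 + 9.37/1240 = 5.290e+05 d.
q = Δh / Σ(b_i/K_i) = 3.58 / 5.290e+05 = 6.768e-06 m/day.
In each layer the seepage velocity is v_i = q/n_i, so the layer transit time is t_i = b_i·n_i / q:
  layer 1 (clay): t_1 = 4.29 × 0.05 / 6.768e-06 = 31694 d
  layer 2 (clean gravel): t_2 = 9.37 × 0.30 / 6.768e-06 = 4.154e+05 d
Total t = Σ t_i = 4.470e+05 days = 1224 years.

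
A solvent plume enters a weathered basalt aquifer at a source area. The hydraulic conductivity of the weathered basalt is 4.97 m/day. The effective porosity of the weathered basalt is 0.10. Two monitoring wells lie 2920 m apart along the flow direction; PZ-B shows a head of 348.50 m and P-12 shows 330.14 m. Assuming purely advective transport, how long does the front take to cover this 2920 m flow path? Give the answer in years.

Hydraulic gradient i = (348.50 − 330.14) / 2920 = 18.36 / 2920 = 0.006288.
Darcy flux q = K · i = 4.970 × 0.006288 = 0.03125 m/day.
Seepage velocity v = q / n_e = 0.03125 / 0.10 = 0.3125 m/day.
Travel time t = L / v = 2920 / 0.3125 = 9344 days = 25.58 years.

25.6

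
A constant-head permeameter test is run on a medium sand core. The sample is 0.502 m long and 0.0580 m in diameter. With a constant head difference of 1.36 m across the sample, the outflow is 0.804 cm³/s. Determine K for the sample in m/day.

9.70

Cross-sectional area A = π·(d/2)² = π × (0.0580/2)² = 0.002642 m².
Convert discharge: 0.804 cm³/s = 8.040e-07 m³/s.
Darcy's law rearranged: K = Q·L / (A·Δh) = 8.040e-07 × 0.502 / (0.002642 × 1.36) = 0.0001123 m/s = 9.705 m/day.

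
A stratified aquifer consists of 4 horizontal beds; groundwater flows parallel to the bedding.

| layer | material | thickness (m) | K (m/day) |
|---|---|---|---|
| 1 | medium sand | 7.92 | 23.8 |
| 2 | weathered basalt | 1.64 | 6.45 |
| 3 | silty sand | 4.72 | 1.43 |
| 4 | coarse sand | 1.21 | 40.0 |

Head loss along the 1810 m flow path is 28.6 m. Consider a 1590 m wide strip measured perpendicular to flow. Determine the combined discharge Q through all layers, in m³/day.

6390

Flow is parallel to layering, so each bed carries its own Darcy discharge and the transmissivities add.
Σ(K_i·b_i) = 23.8×7.92 + 6.45×1.64 + 1.43×4.72 + 40.0×1.21 = 254.2 m²/day.
Hydraulic gradient i = Δh / L = 28.6 / 1810 = 0.01580.
Q = Σ(K_i·b_i) · W · i = 254.2 × 1590 × 0.01580 = 6387 m³/day.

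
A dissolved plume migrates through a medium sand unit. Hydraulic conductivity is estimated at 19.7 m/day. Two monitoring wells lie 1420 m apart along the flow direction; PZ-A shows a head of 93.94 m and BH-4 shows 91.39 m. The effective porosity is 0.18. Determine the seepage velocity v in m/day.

0.197

Hydraulic gradient i = (93.94 − 91.39) / 1420 = 2.55 / 1420 = 0.001796.
Darcy flux q = K · i = 19.70 × 0.001796 = 0.03538 m/day.
Seepage velocity v = q / n_e = 0.03538 / 0.18 = 0.1965 m/day.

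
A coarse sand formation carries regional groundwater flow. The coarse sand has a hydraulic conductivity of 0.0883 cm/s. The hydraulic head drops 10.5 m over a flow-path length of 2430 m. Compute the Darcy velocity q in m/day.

0.330

Convert K: 0.0883 cm/s × 864 = 76.29 m/day.
Hydraulic gradient i = Δh / L = 10.5 / 2430 = 0.004321.
Specific discharge q = K · i = 76.29 × 0.004321 = 0.3297 m/day.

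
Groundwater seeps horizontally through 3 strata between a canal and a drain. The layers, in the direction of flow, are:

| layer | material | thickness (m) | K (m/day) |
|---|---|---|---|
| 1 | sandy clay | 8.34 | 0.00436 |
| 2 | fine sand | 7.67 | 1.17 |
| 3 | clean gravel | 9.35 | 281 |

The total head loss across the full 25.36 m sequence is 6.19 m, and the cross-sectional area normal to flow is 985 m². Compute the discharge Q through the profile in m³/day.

3.18

Flow is perpendicular to layering, so the layers act in series and the equivalent K is the thickness-weighted harmonic mean.
Total thickness L = 8.34 + 7.67 + 9.35 = 25.36 m.
Σ(b_i/K_i) = 8.34/0.00436 + 7.67/1.17 + 9.35/281 = 1919 d.
K_eq = L / Σ(b_i/K_i) = 25.36 / 1919 = 0.01321 m/day.
Q = K_eq · A · (Δh/L) = 0.01321 × 985 × (6.19/25.36) = 3.177 m³/day.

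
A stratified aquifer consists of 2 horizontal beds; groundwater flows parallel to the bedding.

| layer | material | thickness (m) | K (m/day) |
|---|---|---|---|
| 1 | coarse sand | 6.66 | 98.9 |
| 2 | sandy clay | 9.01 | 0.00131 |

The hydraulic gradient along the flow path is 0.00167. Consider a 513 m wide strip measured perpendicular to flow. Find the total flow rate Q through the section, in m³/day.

564

Flow is parallel to layering, so each bed carries its own Darcy discharge and the transmissivities add.
Σ(K_i·b_i) = 98.9×6.66 + 0.00131×9.01 = 658.7 m²/day.
Hydraulic gradient i = 0.00167.
Q = Σ(K_i·b_i) · W · i = 658.7 × 513 × 0.001670 = 564.3 m³/day.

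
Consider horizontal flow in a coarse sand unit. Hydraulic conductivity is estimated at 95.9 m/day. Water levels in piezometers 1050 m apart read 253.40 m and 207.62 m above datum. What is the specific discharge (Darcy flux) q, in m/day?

Hydraulic gradient i = (253.40 − 207.62) / 1050 = 45.78 / 1050 = 0.04360.
Specific discharge q = K · i = 95.90 × 0.04360 = 4.181 m/day.

4.18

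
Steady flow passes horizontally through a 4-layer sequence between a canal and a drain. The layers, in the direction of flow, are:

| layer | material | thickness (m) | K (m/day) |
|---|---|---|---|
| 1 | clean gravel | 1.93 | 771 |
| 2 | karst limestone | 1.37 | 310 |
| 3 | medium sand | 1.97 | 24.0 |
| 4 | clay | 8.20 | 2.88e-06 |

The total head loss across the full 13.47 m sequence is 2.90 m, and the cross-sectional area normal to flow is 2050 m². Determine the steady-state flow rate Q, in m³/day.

0.00209

Flow is perpendicular to layering, so the layers act in series and the equivalent K is the thickness-weighted harmonic mean.
Total thickness L = 1.93 + 1.37 + 1.97 + 8.20 = 13.47 m.
Σ(b_i/K_i) = 1.93/771 + 1.37/310 + 1.97/24.0 + 8.20/2.88e-06 = 2.847e+06 d.
K_eq = L / Σ(b_i/K_i) = 13.47 / 2.847e+06 = 4.731e-06 m/day.
Q = K_eq · A · (Δh/L) = 4.731e-06 × 2050 × (2.90/13.47) = 0.002088 m³/day.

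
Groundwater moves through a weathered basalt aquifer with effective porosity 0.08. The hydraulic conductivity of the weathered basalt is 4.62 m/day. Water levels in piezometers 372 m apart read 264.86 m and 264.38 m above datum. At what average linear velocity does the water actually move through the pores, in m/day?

Hydraulic gradient i = (264.86 − 264.38) / 372 = 0.48 / 372 = 0.001290.
Darcy flux q = K · i = 4.620 × 0.001290 = 0.005961 m/day.
Seepage velocity v = q / n_e = 0.005961 / 0.08 = 0.07452 m/day.

0.0745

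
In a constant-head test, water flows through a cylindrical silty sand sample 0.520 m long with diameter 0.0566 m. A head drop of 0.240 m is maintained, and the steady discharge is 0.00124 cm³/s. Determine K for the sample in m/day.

0.0923

Cross-sectional area A = π·(d/2)² = π × (0.0566/2)² = 0.002516 m².
Convert discharge: 0.00124 cm³/s = 1.240e-09 m³/s.
Darcy's law rearranged: K = Q·L / (A·Δh) = 1.240e-09 × 0.520 / (0.002516 × 0.240) = 1.068e-06 m/s = 0.09226 m/day.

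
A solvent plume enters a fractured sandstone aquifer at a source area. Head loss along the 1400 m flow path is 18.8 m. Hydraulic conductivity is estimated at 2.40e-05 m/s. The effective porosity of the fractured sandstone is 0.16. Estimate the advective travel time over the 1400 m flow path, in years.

Convert K: 2.40e-05 m/s × 86400 = 2.074 m/day.
Hydraulic gradient i = Δh / L = 18.8 / 1400 = 0.01343.
Darcy flux q = K · i = 2.074 × 0.01343 = 0.02785 m/day.
Seepage velocity v = q / n_e = 0.02785 / 0.16 = 0.1740 m/day.
Travel time t = L / v = 1400 / 0.1740 = 8044 days = 22.02 years.

22.0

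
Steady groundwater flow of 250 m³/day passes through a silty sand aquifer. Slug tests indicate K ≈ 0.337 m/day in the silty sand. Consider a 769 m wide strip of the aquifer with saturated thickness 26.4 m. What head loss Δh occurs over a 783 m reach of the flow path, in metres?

28.6

Cross-sectional area A = 769 × 26.4 = 20302 m².
From Q = K·A·i, i = Q / (K·A) = 250 / (0.3370 × 20302) = 0.03654.
Head loss Δh = i · L = 0.03654 × 783 = 28.61 m.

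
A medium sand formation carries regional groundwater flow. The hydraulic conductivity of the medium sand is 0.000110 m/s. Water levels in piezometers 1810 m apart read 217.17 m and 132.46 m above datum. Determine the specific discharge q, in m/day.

0.445

Convert K: 0.000110 m/s × 86400 = 9.504 m/day.
Hydraulic gradient i = (217.17 − 132.46) / 1810 = 84.71 / 1810 = 0.04680.
Specific discharge q = K · i = 9.504 × 0.04680 = 0.4448 m/day.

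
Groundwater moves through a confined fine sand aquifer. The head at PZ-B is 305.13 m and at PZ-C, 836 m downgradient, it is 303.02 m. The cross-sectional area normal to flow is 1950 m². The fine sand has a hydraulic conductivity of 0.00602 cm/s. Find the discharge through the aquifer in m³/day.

Convert K: 0.00602 cm/s × 864 = 5.201 m/day.
Hydraulic gradient i = (305.13 − 303.02) / 836 = 2.11 / 836 = 0.002524.
Darcy's law: Q = K · A · i = 5.201 × 1950 × 0.002524 = 25.60 m³/day.

25.6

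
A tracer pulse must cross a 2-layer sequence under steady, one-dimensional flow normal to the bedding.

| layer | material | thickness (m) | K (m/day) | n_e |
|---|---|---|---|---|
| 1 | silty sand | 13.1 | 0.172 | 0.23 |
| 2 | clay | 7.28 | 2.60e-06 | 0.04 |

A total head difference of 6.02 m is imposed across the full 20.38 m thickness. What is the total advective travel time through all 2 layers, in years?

With flow normal to the layers, continuity requires the same specific discharge q through every layer.
Σ(b_i/K_i) = 13.1/0.172 + 7.28/2.60e-06 = 2.800e+06 d.
q = Δh / Σ(b_i/K_i) = 6.02 / 2.800e+06 = 2.150e-06 m/day.
In each layer the seepage velocity is v_i = q/n_i, so the layer transit time is t_i = b_i·n_i / q:
  layer 1 (silty sand): t_1 = 13.1 × 0.23 / 2.150e-06 = 1.401e+06 d
  layer 2 (clay): t_2 = 7.28 × 0.04 / 2.150e-06 = 1.354e+05 d
Total t = Σ t_i = 1.537e+06 days = 4208 years.

4210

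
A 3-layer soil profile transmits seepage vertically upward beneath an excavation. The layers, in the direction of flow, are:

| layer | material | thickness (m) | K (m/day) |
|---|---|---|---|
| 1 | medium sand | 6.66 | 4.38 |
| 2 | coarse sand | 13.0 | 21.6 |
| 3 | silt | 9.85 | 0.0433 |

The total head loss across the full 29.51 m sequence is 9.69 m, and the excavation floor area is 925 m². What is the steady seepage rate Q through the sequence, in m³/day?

Flow is perpendicular to layering, so the layers act in series and the equivalent K is the thickness-weighted harmonic mean.
Total thickness L = 6.66 + 13.0 + 9.85 = 29.51 m.
Σ(b_i/K_i) = 6.66/4.38 + 13.0/21.6 + 9.85/0.0433 = 229.6 d.
K_eq = L / Σ(b_i/K_i) = 29.51 / 229.6 = 0.1285 m/day.
Q = K_eq · A · (Δh/L) = 0.1285 × 925 × (9.69/29.51) = 39.04 m³/day.

39.0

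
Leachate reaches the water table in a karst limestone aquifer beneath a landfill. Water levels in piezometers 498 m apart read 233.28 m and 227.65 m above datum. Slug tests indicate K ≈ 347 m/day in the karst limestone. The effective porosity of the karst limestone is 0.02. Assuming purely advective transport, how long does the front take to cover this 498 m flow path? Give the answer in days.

Hydraulic gradient i = (233.28 − 227.65) / 498 = 5.63 / 498 = 0.01131.
Darcy flux q = K · i = 347.0 × 0.01131 = 3.923 m/day.
Seepage velocity v = q / n_e = 3.923 / 0.02 = 196.1 m/day.
Travel time t = L / v = 498 / 196.1 = 2.539 days.

2.54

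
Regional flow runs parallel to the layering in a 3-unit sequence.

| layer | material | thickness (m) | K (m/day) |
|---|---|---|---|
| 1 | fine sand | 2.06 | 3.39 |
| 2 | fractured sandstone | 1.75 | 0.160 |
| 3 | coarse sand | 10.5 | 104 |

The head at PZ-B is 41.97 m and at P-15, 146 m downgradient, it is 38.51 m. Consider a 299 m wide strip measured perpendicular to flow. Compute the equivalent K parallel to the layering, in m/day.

Flow is parallel to layering, so each bed carries its own Darcy discharge and the transmissivities add.
Σ(K_i·b_i) = 3.39×2.06 + 0.160×1.75 + 104×10.5 = 1099 m²/day.
Total thickness b = 14.31 m, so K_eq = Σ(K_i·b_i)/b = 76.82 m/day.

76.8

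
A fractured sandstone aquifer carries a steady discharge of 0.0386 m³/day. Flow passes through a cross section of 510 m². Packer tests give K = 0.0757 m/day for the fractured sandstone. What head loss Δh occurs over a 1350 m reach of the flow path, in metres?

1.35

From Q = K·A·i, i = Q / (K·A) = 0.0386 / (0.07570 × 510.0) = 0.0009998.
Head loss Δh = i · L = 0.0009998 × 1350 = 1.350 m.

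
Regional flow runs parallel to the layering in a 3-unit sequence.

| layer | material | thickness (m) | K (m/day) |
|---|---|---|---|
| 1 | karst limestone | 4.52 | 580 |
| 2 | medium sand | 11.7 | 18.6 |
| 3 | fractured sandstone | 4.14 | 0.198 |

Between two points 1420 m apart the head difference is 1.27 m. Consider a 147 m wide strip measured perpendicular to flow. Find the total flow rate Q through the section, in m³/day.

373

Flow is parallel to layering, so each bed carries its own Darcy discharge and the transmissivities add.
Σ(K_i·b_i) = 580×4.52 + 18.6×11.7 + 0.198×4.14 = 2840 m²/day.
Hydraulic gradient i = Δh / L = 1.27 / 1420 = 0.0008944.
Q = Σ(K_i·b_i) · W · i = 2840 × 147 × 0.0008944 = 373.4 m³/day.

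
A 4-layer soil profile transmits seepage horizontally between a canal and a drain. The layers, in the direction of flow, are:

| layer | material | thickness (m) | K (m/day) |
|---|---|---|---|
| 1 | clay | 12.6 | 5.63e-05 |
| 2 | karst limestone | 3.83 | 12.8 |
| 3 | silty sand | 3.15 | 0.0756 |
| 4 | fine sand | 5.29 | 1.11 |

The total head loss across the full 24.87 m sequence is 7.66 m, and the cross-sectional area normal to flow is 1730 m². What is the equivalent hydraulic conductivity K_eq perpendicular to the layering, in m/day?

Flow is perpendicular to layering, so the layers act in series and the equivalent K is the thickness-weighted harmonic mean.
Total thickness L = 12.6 + 3.83 + 3.15 + 5.29 = 24.87 m.
Σ(b_i/K_i) = 12.6/5.63e-05 + 3.83/12.8 + 3.15/0.0756 + 5.29/1.11 = 2.238e+05 d.
K_eq = L / Σ(b_i/K_i) = 24.87 / 2.238e+05 = 0.0001111 m/day.

0.000111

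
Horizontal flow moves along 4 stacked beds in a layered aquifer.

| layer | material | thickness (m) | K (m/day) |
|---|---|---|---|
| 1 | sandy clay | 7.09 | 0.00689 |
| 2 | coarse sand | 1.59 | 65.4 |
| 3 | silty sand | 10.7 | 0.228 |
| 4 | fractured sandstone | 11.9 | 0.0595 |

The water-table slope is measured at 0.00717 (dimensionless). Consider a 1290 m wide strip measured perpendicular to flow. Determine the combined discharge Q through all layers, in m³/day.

Flow is parallel to layering, so each bed carries its own Darcy discharge and the transmissivities add.
Σ(K_i·b_i) = 0.00689×7.09 + 65.4×1.59 + 0.228×10.7 + 0.0595×11.9 = 107.2 m²/day.
Hydraulic gradient i = 0.00717.
Q = Σ(K_i·b_i) · W · i = 107.2 × 1290 × 0.007170 = 991.4 m³/day.

991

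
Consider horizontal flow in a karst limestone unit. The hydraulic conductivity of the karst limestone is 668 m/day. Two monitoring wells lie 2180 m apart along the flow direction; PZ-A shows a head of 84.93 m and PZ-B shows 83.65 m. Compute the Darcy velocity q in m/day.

Hydraulic gradient i = (84.93 − 83.65) / 2180 = 1.28 / 2180 = 0.0005872.
Specific discharge q = K · i = 668.0 × 0.0005872 = 0.3922 m/day.

0.392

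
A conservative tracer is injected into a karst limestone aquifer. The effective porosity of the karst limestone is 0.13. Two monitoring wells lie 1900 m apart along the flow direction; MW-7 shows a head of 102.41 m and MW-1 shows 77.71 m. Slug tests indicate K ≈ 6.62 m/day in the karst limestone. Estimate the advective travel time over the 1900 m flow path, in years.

Hydraulic gradient i = (102.41 − 77.71) / 1900 = 24.7 / 1900 = 0.01300.
Darcy flux q = K · i = 6.620 × 0.01300 = 0.08606 m/day.
Seepage velocity v = q / n_e = 0.08606 / 0.13 = 0.6620 m/day.
Travel time t = L / v = 1900 / 0.6620 = 2870 days = 7.858 years.

7.86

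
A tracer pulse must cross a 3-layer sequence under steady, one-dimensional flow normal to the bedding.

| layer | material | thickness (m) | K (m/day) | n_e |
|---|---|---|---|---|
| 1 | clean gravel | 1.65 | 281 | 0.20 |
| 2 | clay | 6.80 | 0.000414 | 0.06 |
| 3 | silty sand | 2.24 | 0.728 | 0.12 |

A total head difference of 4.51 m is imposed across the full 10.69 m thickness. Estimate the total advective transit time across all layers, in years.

10.0

With flow normal to the layers, continuity requires the same specific discharge q through every layer.
Σ(b_i/K_i) = 1.65/281 + 6.80/0.000414 + 2.24/0.728 = 16428 d.
q = Δh / Σ(b_i/K_i) = 4.51 / 16428 = 0.0002745 m/day.
In each layer the seepage velocity is v_i = q/n_i, so the layer transit time is t_i = b_i·n_i / q:
  layer 1 (clean gravel): t_1 = 1.65 × 0.20 / 0.0002745 = 1202 d
  layer 2 (clay): t_2 = 6.80 × 0.06 / 0.0002745 = 1486 d
  layer 3 (silty sand): t_3 = 2.24 × 0.12 / 0.0002745 = 979.1 d
Total t = Σ t_i = 3667 days = 10.04 years.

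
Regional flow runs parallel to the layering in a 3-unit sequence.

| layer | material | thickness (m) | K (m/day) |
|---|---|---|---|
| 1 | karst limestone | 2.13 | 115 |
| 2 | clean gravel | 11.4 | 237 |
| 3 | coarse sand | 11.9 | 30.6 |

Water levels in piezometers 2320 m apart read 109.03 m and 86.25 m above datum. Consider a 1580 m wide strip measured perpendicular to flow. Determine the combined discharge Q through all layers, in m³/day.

51400

Flow is parallel to layering, so each bed carries its own Darcy discharge and the transmissivities add.
Σ(K_i·b_i) = 115×2.13 + 237×11.4 + 30.6×11.9 = 3311 m²/day.
Hydraulic gradient i = (109.03 − 86.25) / 2320 = 22.78 / 2320 = 0.009819.
Q = Σ(K_i·b_i) · W · i = 3311 × 1580 × 0.009819 = 51365 m³/day.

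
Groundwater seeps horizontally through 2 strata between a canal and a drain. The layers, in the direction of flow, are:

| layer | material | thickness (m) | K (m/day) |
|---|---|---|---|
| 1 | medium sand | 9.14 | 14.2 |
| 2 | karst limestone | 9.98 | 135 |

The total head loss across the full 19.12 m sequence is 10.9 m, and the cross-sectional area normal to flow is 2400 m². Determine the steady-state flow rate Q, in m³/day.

Flow is perpendicular to layering, so the layers act in series and the equivalent K is the thickness-weighted harmonic mean.
Total thickness L = 9.14 + 9.98 = 19.12 m.
Σ(b_i/K_i) = 9.14/14.2 + 9.98/135 = 0.7176 d.
K_eq = L / Σ(b_i/K_i) = 19.12 / 0.7176 = 26.64 m/day.
Q = K_eq · A · (Δh/L) = 26.64 × 2400 × (10.9/19.12) = 36455 m³/day.

36500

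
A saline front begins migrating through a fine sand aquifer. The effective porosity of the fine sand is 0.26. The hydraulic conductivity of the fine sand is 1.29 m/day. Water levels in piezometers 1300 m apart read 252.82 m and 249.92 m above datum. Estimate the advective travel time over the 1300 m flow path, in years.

Hydraulic gradient i = (252.82 − 249.92) / 1300 = 2.9 / 1300 = 0.002231.
Darcy flux q = K · i = 1.290 × 0.002231 = 0.002878 m/day.
Seepage velocity v = q / n_e = 0.002878 / 0.26 = 0.01107 m/day.
Travel time t = L / v = 1300 / 0.01107 = 1.175e+05 days = 321.6 years.

322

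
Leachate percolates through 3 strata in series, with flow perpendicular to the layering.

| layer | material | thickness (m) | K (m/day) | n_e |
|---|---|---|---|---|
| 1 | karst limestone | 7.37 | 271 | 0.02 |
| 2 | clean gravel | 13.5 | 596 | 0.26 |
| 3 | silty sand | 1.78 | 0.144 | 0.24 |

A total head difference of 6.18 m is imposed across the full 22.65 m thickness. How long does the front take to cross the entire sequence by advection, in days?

8.20

With flow normal to the layers, continuity requires the same specific discharge q through every layer.
Σ(b_i/K_i) = 7.37/271 + 13.5/596 + 1.78/0.144 = 12.41 d.
q = Δh / Σ(b_i/K_i) = 6.18 / 12.41 = 0.4979 m/day.
In each layer the seepage velocity is v_i = q/n_i, so the layer transit time is t_i = b_i·n_i / q:
  layer 1 (karst limestone): t_1 = 7.37 × 0.02 / 0.4979 = 0.2960 d
  layer 2 (clean gravel): t_2 = 13.5 × 0.26 / 0.4979 = 7.049 d
  layer 3 (silty sand): t_3 = 1.78 × 0.24 / 0.4979 = 0.8579 d
Total t = Σ t_i = 8.203 days.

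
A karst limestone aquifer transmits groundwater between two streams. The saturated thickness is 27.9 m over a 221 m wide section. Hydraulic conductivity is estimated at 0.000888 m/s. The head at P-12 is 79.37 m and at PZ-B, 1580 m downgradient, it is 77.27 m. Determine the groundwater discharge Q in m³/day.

Convert K: 0.000888 m/s × 86400 = 76.72 m/day.
Cross-sectional area A = 221 × 27.9 = 6166 m².
Hydraulic gradient i = (79.37 − 77.27) / 1580 = 2.1 / 1580 = 0.001329.
Darcy's law: Q = K · A · i = 76.72 × 6166 × 0.001329 = 628.8 m³/day.

629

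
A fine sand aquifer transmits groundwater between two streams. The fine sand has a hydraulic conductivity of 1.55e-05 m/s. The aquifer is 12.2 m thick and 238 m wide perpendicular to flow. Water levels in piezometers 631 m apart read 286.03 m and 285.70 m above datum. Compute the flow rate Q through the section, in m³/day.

Convert K: 1.55e-05 m/s × 86400 = 1.339 m/day.
Cross-sectional area A = 238 × 12.2 = 2904 m².
Hydraulic gradient i = (286.03 − 285.70) / 631 = 0.33 / 631 = 0.0005230.
Darcy's law: Q = K · A · i = 1.339 × 2904 × 0.0005230 = 2.034 m³/day.

2.03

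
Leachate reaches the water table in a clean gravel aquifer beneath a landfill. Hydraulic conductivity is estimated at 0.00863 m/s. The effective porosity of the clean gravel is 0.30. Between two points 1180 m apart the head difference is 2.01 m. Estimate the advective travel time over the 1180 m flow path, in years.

Convert K: 0.00863 m/s × 86400 = 745.6 m/day.
Hydraulic gradient i = Δh / L = 2.01 / 1180 = 0.001703.
Darcy flux q = K · i = 745.6 × 0.001703 = 1.270 m/day.
Seepage velocity v = q / n_e = 1.270 / 0.30 = 4.234 m/day.
Travel time t = L / v = 1180 / 4.234 = 278.7 days = 0.7631 years.

0.763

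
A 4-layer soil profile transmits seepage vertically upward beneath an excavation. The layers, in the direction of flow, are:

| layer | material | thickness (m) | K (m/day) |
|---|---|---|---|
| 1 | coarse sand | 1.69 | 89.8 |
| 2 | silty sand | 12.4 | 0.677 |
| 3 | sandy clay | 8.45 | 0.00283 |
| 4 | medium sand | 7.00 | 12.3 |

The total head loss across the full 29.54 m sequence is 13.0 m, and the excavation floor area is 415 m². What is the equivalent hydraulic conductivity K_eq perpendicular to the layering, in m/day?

0.00983

Flow is perpendicular to layering, so the layers act in series and the equivalent K is the thickness-weighted harmonic mean.
Total thickness L = 1.69 + 12.4 + 8.45 + 7.00 = 29.54 m.
Σ(b_i/K_i) = 1.69/89.8 + 12.4/0.677 + 8.45/0.00283 + 7.00/12.3 = 3005 d.
K_eq = L / Σ(b_i/K_i) = 29.54 / 3005 = 0.009831 m/day.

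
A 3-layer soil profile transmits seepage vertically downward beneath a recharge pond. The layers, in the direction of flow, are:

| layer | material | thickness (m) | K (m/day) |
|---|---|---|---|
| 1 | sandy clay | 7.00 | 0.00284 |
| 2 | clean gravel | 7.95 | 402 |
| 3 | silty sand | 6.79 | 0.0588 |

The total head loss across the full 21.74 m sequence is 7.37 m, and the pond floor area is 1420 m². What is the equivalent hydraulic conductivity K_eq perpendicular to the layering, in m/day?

0.00843

Flow is perpendicular to layering, so the layers act in series and the equivalent K is the thickness-weighted harmonic mean.
Total thickness L = 7.00 + 7.95 + 6.79 = 21.74 m.
Σ(b_i/K_i) = 7.00/0.00284 + 7.95/402 + 6.79/0.0588 = 2580 d.
K_eq = L / Σ(b_i/K_i) = 21.74 / 2580 = 0.008425 m/day.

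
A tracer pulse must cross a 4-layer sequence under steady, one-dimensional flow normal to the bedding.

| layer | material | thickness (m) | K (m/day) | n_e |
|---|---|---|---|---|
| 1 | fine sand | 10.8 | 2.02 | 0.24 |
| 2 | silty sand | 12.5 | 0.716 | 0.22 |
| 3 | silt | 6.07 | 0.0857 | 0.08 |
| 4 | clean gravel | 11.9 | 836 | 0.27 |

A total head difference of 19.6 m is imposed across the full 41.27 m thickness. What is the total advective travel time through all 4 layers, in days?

43.2

With flow normal to the layers, continuity requires the same specific discharge q through every layer.
Σ(b_i/K_i) = 10.8/2.02 + 12.5/0.716 + 6.07/0.0857 + 11.9/836 = 93.65 d.
q = Δh / Σ(b_i/K_i) = 19.6 / 93.65 = 0.2093 m/day.
In each layer the seepage velocity is v_i = q/n_i, so the layer transit time is t_i = b_i·n_i / q:
  layer 1 (fine sand): t_1 = 10.8 × 0.24 / 0.2093 = 12.38 d
  layer 2 (silty sand): t_2 = 12.5 × 0.22 / 0.2093 = 13.14 d
  layer 3 (silt): t_3 = 6.07 × 0.08 / 0.2093 = 2.320 d
  layer 4 (clean gravel): t_4 = 11.9 × 0.27 / 0.2093 = 15.35 d
Total t = Σ t_i = 43.20 days.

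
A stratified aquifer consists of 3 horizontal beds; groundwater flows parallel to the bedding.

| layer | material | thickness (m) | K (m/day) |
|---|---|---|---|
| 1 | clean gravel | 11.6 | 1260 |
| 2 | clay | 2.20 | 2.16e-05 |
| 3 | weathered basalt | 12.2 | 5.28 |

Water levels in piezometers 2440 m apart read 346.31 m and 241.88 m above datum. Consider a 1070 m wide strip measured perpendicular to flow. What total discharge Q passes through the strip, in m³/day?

Flow is parallel to layering, so each bed carries its own Darcy discharge and the transmissivities add.
Σ(K_i·b_i) = 1260×11.6 + 2.16e-05×2.20 + 5.28×12.2 = 14680 m²/day.
Hydraulic gradient i = (346.31 − 241.88) / 2440 = 104.43 / 2440 = 0.04280.
Q = Σ(K_i·b_i) · W · i = 14680 × 1070 × 0.04280 = 6.723e+05 m³/day.

672000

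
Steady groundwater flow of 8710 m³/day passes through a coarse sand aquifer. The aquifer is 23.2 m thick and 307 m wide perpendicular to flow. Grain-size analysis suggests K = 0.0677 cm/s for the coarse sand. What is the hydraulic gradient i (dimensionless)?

0.0209

Convert K: 0.0677 cm/s × 864 = 58.49 m/day.
Cross-sectional area A = 307 × 23.2 = 7122 m².
From Q = K·A·i, i = Q / (K·A) = 8710 / (58.49 × 7122) = 0.02091.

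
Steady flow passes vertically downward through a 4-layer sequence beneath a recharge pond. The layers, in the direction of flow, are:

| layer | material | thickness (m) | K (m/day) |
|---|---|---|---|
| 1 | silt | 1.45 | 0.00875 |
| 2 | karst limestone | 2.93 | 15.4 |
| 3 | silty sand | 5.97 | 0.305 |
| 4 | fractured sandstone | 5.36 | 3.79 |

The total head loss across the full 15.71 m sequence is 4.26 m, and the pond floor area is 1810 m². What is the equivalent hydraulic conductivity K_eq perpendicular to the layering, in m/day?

0.0841

Flow is perpendicular to layering, so the layers act in series and the equivalent K is the thickness-weighted harmonic mean.
Total thickness L = 1.45 + 2.93 + 5.97 + 5.36 = 15.71 m.
Σ(b_i/K_i) = 1.45/0.00875 + 2.93/15.4 + 5.97/0.305 + 5.36/3.79 = 186.9 d.
K_eq = L / Σ(b_i/K_i) = 15.71 / 186.9 = 0.08406 m/day.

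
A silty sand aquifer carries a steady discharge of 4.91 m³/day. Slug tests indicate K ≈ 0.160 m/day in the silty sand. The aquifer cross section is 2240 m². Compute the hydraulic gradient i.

From Q = K·A·i, i = Q / (K·A) = 4.91 / (0.1600 × 2240) = 0.01370.

0.0137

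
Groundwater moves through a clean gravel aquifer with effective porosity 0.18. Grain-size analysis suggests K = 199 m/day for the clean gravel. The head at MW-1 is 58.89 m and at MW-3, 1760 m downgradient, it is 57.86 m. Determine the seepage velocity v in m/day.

Hydraulic gradient i = (58.89 − 57.86) / 1760 = 1.03 / 1760 = 0.0005852.
Darcy flux q = K · i = 199.0 × 0.0005852 = 0.1165 m/day.
Seepage velocity v = q / n_e = 0.1165 / 0.18 = 0.6470 m/day.

0.647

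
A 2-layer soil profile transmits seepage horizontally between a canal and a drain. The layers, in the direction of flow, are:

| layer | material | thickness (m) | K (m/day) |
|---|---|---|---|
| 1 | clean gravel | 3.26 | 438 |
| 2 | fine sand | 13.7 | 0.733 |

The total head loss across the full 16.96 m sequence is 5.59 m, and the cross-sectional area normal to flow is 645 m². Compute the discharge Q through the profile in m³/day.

193

Flow is perpendicular to layering, so the layers act in series and the equivalent K is the thickness-weighted harmonic mean.
Total thickness L = 3.26 + 13.7 = 16.96 m.
Σ(b_i/K_i) = 3.26/438 + 13.7/0.733 = 18.70 d.
K_eq = L / Σ(b_i/K_i) = 16.96 / 18.70 = 0.9071 m/day.
Q = K_eq · A · (Δh/L) = 0.9071 × 645 × (5.59/16.96) = 192.8 m³/day.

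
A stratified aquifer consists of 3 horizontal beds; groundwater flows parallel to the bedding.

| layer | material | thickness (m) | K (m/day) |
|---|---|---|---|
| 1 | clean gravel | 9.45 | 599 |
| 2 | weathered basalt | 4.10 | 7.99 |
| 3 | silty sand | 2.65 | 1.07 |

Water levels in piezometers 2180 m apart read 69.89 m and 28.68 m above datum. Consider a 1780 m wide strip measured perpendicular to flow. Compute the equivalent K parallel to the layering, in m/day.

Flow is parallel to layering, so each bed carries its own Darcy discharge and the transmissivities add.
Σ(K_i·b_i) = 599×9.45 + 7.99×4.10 + 1.07×2.65 = 5696 m²/day.
Total thickness b = 16.20 m, so K_eq = Σ(K_i·b_i)/b = 351.6 m/day.

352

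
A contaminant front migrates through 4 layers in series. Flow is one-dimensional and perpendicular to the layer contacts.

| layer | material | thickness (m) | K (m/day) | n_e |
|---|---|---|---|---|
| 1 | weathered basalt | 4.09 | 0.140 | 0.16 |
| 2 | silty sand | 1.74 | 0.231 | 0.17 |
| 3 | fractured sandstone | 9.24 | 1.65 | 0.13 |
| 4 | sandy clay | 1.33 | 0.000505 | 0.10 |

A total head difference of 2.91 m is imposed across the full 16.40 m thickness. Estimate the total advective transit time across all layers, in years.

With flow normal to the layers, continuity requires the same specific discharge q through every layer.
Σ(b_i/K_i) = 4.09/0.140 + 1.74/0.231 + 9.24/1.65 + 1.33/0.000505 = 2676 d.
q = Δh / Σ(b_i/K_i) = 2.91 / 2676 = 0.001087 m/day.
In each layer the seepage velocity is v_i = q/n_i, so the layer transit time is t_i = b_i·n_i / q:
  layer 1 (weathered basalt): t_1 = 4.09 × 0.16 / 0.001087 = 601.8 d
  layer 2 (silty sand): t_2 = 1.74 × 0.17 / 0.001087 = 272.0 d
  layer 3 (fractured sandstone): t_3 = 9.24 × 0.13 / 0.001087 = 1105 d
  layer 4 (sandy clay): t_4 = 1.33 × 0.10 / 0.001087 = 122.3 d
Total t = Σ t_i = 2101 days = 5.751 years.

5.75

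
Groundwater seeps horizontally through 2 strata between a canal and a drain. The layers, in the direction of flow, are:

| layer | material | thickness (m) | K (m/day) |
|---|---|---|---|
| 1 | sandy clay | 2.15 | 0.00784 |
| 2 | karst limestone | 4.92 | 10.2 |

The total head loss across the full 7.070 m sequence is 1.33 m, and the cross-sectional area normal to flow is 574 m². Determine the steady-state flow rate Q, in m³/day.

2.78

Flow is perpendicular to layering, so the layers act in series and the equivalent K is the thickness-weighted harmonic mean.
Total thickness L = 2.15 + 4.92 = 7.070 m.
Σ(b_i/K_i) = 2.15/0.00784 + 4.92/10.2 = 274.7 d.
K_eq = L / Σ(b_i/K_i) = 7.070 / 274.7 = 0.02574 m/day.
Q = K_eq · A · (Δh/L) = 0.02574 × 574 × (1.33/7.070) = 2.779 m³/day.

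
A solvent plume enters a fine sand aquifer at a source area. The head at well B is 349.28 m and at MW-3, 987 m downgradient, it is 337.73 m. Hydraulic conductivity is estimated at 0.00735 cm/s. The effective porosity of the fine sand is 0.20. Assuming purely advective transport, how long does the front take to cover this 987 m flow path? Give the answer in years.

7.27

Convert K: 0.00735 cm/s × 864 = 6.350 m/day.
Hydraulic gradient i = (349.28 − 337.73) / 987 = 11.55 / 987 = 0.01170.
Darcy flux q = K · i = 6.350 × 0.01170 = 0.07431 m/day.
Seepage velocity v = q / n_e = 0.07431 / 0.20 = 0.3716 m/day.
Travel time t = L / v = 987 / 0.3716 = 2656 days = 7.273 years.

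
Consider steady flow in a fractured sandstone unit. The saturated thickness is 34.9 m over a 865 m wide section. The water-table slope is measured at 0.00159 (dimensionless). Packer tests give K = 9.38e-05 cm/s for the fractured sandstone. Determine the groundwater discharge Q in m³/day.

Convert K: 9.38e-05 cm/s × 864 = 0.08104 m/day.
Cross-sectional area A = 865 × 34.9 = 30188 m².
Hydraulic gradient i = 0.00159.
Darcy's law: Q = K · A · i = 0.08104 × 30188 × 0.001590 = 3.890 m³/day.

3.89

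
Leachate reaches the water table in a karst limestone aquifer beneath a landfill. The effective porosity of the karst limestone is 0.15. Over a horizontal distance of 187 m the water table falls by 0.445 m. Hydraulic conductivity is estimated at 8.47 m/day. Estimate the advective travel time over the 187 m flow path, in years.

Hydraulic gradient i = Δh / L = 0.445 / 187 = 0.002380.
Darcy flux q = K · i = 8.470 × 0.002380 = 0.02016 m/day.
Seepage velocity v = q / n_e = 0.02016 / 0.15 = 0.1344 m/day.
Travel time t = L / v = 187 / 0.1344 = 1392 days = 3.810 years.

3.81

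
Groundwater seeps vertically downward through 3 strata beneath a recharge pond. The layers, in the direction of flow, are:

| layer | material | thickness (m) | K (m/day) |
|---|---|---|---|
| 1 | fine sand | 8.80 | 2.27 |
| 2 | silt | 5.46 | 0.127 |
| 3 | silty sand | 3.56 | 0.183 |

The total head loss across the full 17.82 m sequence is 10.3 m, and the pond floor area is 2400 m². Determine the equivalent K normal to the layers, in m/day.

Flow is perpendicular to layering, so the layers act in series and the equivalent K is the thickness-weighted harmonic mean.
Total thickness L = 8.80 + 5.46 + 3.56 = 17.82 m.
Σ(b_i/K_i) = 8.80/2.27 + 5.46/0.127 + 3.56/0.183 = 66.32 d.
K_eq = L / Σ(b_i/K_i) = 17.82 / 66.32 = 0.2687 m/day.

0.269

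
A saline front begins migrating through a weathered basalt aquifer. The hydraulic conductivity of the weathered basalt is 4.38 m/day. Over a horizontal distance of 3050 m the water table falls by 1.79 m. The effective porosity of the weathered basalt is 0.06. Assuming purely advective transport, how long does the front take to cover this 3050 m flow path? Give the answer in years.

Hydraulic gradient i = Δh / L = 1.79 / 3050 = 0.0005869.
Darcy flux q = K · i = 4.380 × 0.0005869 = 0.002571 m/day.
Seepage velocity v = q / n_e = 0.002571 / 0.06 = 0.04284 m/day.
Travel time t = L / v = 3050 / 0.04284 = 71191 days = 194.9 years.

195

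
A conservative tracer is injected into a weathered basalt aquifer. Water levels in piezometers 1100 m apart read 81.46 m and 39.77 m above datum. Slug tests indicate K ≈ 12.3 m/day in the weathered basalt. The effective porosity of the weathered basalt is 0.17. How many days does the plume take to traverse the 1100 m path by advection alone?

Hydraulic gradient i = (81.46 − 39.77) / 1100 = 41.69 / 1100 = 0.03790.
Darcy flux q = K · i = 12.30 × 0.03790 = 0.4662 m/day.
Seepage velocity v = q / n_e = 0.4662 / 0.17 = 2.742 m/day.
Travel time t = L / v = 1100 / 2.742 = 401.1 days.

401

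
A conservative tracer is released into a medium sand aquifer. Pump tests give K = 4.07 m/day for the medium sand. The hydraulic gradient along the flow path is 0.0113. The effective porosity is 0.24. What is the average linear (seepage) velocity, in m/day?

0.192

Hydraulic gradient i = 0.0113.
Darcy flux q = K · i = 4.070 × 0.01130 = 0.04599 m/day.
Seepage velocity v = q / n_e = 0.04599 / 0.24 = 0.1916 m/day.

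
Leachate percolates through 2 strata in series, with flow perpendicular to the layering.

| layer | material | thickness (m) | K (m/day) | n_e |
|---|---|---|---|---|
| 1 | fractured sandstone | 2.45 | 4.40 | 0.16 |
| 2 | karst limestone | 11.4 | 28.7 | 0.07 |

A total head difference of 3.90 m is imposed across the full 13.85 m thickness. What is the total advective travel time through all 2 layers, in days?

With flow normal to the layers, continuity requires the same specific discharge q through every layer.
Σ(b_i/K_i) = 2.45/4.40 + 11.4/28.7 = 0.9540 d.
q = Δh / Σ(b_i/K_i) = 3.90 / 0.9540 = 4.088 m/day.
In each layer the seepage velocity is v_i = q/n_i, so the layer transit time is t_i = b_i·n_i / q:
  layer 1 (fractured sandstone): t_1 = 2.45 × 0.16 / 4.088 = 0.09589 d
  layer 2 (karst limestone): t_2 = 11.4 × 0.07 / 4.088 = 0.1952 d
Total t = Σ t_i = 0.2911 days.

0.291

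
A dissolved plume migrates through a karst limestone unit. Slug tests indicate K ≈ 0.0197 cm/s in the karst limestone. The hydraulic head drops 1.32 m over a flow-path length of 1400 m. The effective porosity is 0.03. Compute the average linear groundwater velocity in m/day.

Convert K: 0.0197 cm/s × 864 = 17.02 m/day.
Hydraulic gradient i = Δh / L = 1.32 / 1400 = 0.0009429.
Darcy flux q = K · i = 17.02 × 0.0009429 = 0.01605 m/day.
Seepage velocity v = q / n_e = 0.01605 / 0.03 = 0.5349 m/day.

0.535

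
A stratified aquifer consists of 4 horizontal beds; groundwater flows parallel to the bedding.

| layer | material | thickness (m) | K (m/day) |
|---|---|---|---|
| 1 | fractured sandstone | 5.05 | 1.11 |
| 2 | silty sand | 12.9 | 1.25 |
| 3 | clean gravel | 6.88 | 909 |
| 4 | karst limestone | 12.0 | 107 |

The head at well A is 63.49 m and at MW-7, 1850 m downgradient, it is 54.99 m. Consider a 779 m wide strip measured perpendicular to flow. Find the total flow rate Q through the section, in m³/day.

Flow is parallel to layering, so each bed carries its own Darcy discharge and the transmissivities add.
Σ(K_i·b_i) = 1.11×5.05 + 1.25×12.9 + 909×6.88 + 107×12.0 = 7560 m²/day.
Hydraulic gradient i = (63.49 − 54.99) / 1850 = 8.5 / 1850 = 0.004595.
Q = Σ(K_i·b_i) · W · i = 7560 × 779 × 0.004595 = 27057 m³/day.

27100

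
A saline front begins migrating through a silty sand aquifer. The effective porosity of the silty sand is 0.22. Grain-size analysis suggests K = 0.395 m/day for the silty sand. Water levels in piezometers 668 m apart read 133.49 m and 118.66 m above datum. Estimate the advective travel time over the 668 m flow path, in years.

45.9

Hydraulic gradient i = (133.49 − 118.66) / 668 = 14.83 / 668 = 0.02220.
Darcy flux q = K · i = 0.3950 × 0.02220 = 0.008769 m/day.
Seepage velocity v = q / n_e = 0.008769 / 0.22 = 0.03986 m/day.
Travel time t = L / v = 668 / 0.03986 = 16759 days = 45.88 years.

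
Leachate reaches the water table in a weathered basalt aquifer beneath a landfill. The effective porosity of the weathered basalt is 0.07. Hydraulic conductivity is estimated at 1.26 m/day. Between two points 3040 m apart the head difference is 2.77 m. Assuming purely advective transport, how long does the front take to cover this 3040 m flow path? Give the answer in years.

507

Hydraulic gradient i = Δh / L = 2.77 / 3040 = 0.0009112.
Darcy flux q = K · i = 1.260 × 0.0009112 = 0.001148 m/day.
Seepage velocity v = q / n_e = 0.001148 / 0.07 = 0.01640 m/day.
Travel time t = L / v = 3040 / 0.01640 = 1.854e+05 days = 507.5 years.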